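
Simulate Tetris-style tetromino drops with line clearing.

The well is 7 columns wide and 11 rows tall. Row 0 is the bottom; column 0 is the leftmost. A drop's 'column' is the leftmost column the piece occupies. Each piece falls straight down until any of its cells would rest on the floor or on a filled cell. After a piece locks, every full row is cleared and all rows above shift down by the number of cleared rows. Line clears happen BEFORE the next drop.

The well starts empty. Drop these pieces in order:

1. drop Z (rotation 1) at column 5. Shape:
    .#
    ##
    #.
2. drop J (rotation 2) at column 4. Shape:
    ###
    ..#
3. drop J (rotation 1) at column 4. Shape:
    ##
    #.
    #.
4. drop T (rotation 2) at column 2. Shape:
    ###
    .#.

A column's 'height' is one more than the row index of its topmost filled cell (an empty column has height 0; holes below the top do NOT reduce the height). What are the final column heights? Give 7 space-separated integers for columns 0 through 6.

Drop 1: Z rot1 at col 5 lands with bottom-row=0; cleared 0 line(s) (total 0); column heights now [0 0 0 0 0 2 3], max=3
Drop 2: J rot2 at col 4 lands with bottom-row=3; cleared 0 line(s) (total 0); column heights now [0 0 0 0 5 5 5], max=5
Drop 3: J rot1 at col 4 lands with bottom-row=5; cleared 0 line(s) (total 0); column heights now [0 0 0 0 8 8 5], max=8
Drop 4: T rot2 at col 2 lands with bottom-row=7; cleared 0 line(s) (total 0); column heights now [0 0 9 9 9 8 5], max=9

Answer: 0 0 9 9 9 8 5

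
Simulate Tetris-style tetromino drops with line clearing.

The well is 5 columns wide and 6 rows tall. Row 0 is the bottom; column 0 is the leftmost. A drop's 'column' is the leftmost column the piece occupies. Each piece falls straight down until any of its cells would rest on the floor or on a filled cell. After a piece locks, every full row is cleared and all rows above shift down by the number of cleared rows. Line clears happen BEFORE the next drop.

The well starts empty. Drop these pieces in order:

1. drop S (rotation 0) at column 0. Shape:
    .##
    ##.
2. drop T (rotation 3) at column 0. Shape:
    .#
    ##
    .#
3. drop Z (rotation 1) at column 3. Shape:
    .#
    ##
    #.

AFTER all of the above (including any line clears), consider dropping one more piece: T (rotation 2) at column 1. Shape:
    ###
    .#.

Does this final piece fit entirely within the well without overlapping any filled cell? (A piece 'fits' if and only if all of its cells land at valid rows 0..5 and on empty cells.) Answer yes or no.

Drop 1: S rot0 at col 0 lands with bottom-row=0; cleared 0 line(s) (total 0); column heights now [1 2 2 0 0], max=2
Drop 2: T rot3 at col 0 lands with bottom-row=2; cleared 0 line(s) (total 0); column heights now [4 5 2 0 0], max=5
Drop 3: Z rot1 at col 3 lands with bottom-row=0; cleared 0 line(s) (total 0); column heights now [4 5 2 2 3], max=5
Test piece T rot2 at col 1 (width 3): heights before test = [4 5 2 2 3]; fits = True

Answer: yes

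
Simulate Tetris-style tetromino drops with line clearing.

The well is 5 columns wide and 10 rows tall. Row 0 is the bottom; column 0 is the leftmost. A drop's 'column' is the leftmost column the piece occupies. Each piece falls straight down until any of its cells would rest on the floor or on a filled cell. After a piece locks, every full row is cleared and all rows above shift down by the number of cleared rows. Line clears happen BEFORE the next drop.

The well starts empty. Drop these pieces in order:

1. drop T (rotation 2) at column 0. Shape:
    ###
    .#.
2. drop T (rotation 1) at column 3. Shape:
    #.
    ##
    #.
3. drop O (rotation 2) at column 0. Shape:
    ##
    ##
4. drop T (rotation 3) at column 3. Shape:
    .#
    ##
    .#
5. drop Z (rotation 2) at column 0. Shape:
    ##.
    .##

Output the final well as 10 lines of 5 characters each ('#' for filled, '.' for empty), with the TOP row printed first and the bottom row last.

Drop 1: T rot2 at col 0 lands with bottom-row=0; cleared 0 line(s) (total 0); column heights now [2 2 2 0 0], max=2
Drop 2: T rot1 at col 3 lands with bottom-row=0; cleared 1 line(s) (total 1); column heights now [0 1 0 2 0], max=2
Drop 3: O rot2 at col 0 lands with bottom-row=1; cleared 0 line(s) (total 1); column heights now [3 3 0 2 0], max=3
Drop 4: T rot3 at col 3 lands with bottom-row=1; cleared 0 line(s) (total 1); column heights now [3 3 0 3 4], max=4
Drop 5: Z rot2 at col 0 lands with bottom-row=3; cleared 0 line(s) (total 1); column heights now [5 5 4 3 4], max=5

Answer: .....
.....
.....
.....
.....
##...
.##.#
##.##
##.##
.#.#.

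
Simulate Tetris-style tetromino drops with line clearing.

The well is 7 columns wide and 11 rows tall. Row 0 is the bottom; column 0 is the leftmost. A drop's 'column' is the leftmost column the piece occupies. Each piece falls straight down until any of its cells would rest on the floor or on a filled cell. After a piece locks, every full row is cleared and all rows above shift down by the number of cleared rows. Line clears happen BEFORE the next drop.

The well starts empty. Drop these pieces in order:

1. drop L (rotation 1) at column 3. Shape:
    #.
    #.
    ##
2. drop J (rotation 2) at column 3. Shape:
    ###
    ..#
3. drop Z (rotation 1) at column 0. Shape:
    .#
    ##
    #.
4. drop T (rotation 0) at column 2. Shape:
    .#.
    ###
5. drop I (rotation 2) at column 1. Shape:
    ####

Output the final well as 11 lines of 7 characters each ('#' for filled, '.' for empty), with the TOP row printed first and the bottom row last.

Answer: .......
.......
.......
.......
.####..
...#...
..###..
...###.
.#.#.#.
##.#...
#..##..

Derivation:
Drop 1: L rot1 at col 3 lands with bottom-row=0; cleared 0 line(s) (total 0); column heights now [0 0 0 3 1 0 0], max=3
Drop 2: J rot2 at col 3 lands with bottom-row=2; cleared 0 line(s) (total 0); column heights now [0 0 0 4 4 4 0], max=4
Drop 3: Z rot1 at col 0 lands with bottom-row=0; cleared 0 line(s) (total 0); column heights now [2 3 0 4 4 4 0], max=4
Drop 4: T rot0 at col 2 lands with bottom-row=4; cleared 0 line(s) (total 0); column heights now [2 3 5 6 5 4 0], max=6
Drop 5: I rot2 at col 1 lands with bottom-row=6; cleared 0 line(s) (total 0); column heights now [2 7 7 7 7 4 0], max=7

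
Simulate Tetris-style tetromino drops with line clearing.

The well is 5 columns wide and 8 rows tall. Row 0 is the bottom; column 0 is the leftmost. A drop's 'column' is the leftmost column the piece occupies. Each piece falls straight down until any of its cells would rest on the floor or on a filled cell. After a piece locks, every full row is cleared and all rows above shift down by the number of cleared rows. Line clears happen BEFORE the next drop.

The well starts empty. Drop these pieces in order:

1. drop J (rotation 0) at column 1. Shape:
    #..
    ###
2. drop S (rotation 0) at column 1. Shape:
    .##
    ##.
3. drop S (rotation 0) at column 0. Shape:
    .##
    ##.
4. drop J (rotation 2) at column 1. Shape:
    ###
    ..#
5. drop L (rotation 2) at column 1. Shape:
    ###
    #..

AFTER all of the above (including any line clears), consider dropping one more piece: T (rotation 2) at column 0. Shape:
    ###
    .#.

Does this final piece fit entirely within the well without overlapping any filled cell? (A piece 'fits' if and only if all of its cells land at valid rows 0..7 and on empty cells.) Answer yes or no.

Drop 1: J rot0 at col 1 lands with bottom-row=0; cleared 0 line(s) (total 0); column heights now [0 2 1 1 0], max=2
Drop 2: S rot0 at col 1 lands with bottom-row=2; cleared 0 line(s) (total 0); column heights now [0 3 4 4 0], max=4
Drop 3: S rot0 at col 0 lands with bottom-row=3; cleared 0 line(s) (total 0); column heights now [4 5 5 4 0], max=5
Drop 4: J rot2 at col 1 lands with bottom-row=4; cleared 0 line(s) (total 0); column heights now [4 6 6 6 0], max=6
Drop 5: L rot2 at col 1 lands with bottom-row=6; cleared 0 line(s) (total 0); column heights now [4 8 8 8 0], max=8
Test piece T rot2 at col 0 (width 3): heights before test = [4 8 8 8 0]; fits = False

Answer: no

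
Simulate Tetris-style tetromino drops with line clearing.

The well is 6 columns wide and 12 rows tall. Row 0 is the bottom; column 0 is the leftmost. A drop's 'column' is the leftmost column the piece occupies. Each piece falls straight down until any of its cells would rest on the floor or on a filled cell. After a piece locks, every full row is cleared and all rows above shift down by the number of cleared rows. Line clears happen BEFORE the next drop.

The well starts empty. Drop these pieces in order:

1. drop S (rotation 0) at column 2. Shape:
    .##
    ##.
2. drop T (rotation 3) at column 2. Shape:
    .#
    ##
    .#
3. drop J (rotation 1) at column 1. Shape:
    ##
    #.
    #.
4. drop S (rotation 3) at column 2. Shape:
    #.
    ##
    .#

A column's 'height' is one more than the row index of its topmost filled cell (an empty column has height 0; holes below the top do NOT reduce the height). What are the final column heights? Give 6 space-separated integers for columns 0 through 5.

Answer: 0 5 8 7 2 0

Derivation:
Drop 1: S rot0 at col 2 lands with bottom-row=0; cleared 0 line(s) (total 0); column heights now [0 0 1 2 2 0], max=2
Drop 2: T rot3 at col 2 lands with bottom-row=2; cleared 0 line(s) (total 0); column heights now [0 0 4 5 2 0], max=5
Drop 3: J rot1 at col 1 lands with bottom-row=2; cleared 0 line(s) (total 0); column heights now [0 5 5 5 2 0], max=5
Drop 4: S rot3 at col 2 lands with bottom-row=5; cleared 0 line(s) (total 0); column heights now [0 5 8 7 2 0], max=8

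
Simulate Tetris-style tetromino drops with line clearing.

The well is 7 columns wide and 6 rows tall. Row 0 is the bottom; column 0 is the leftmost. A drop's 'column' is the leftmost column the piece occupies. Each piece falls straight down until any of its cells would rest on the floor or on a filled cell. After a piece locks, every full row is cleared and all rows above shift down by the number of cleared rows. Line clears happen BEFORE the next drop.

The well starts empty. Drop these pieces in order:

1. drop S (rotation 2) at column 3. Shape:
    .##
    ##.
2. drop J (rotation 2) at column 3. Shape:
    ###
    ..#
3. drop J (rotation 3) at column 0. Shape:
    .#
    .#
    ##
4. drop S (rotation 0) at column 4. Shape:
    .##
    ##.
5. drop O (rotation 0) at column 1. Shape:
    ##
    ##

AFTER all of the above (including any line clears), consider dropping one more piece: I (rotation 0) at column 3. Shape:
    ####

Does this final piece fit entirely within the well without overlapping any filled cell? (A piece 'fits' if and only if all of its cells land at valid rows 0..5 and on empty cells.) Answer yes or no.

Drop 1: S rot2 at col 3 lands with bottom-row=0; cleared 0 line(s) (total 0); column heights now [0 0 0 1 2 2 0], max=2
Drop 2: J rot2 at col 3 lands with bottom-row=2; cleared 0 line(s) (total 0); column heights now [0 0 0 4 4 4 0], max=4
Drop 3: J rot3 at col 0 lands with bottom-row=0; cleared 0 line(s) (total 0); column heights now [1 3 0 4 4 4 0], max=4
Drop 4: S rot0 at col 4 lands with bottom-row=4; cleared 0 line(s) (total 0); column heights now [1 3 0 4 5 6 6], max=6
Drop 5: O rot0 at col 1 lands with bottom-row=3; cleared 0 line(s) (total 0); column heights now [1 5 5 4 5 6 6], max=6
Test piece I rot0 at col 3 (width 4): heights before test = [1 5 5 4 5 6 6]; fits = False

Answer: no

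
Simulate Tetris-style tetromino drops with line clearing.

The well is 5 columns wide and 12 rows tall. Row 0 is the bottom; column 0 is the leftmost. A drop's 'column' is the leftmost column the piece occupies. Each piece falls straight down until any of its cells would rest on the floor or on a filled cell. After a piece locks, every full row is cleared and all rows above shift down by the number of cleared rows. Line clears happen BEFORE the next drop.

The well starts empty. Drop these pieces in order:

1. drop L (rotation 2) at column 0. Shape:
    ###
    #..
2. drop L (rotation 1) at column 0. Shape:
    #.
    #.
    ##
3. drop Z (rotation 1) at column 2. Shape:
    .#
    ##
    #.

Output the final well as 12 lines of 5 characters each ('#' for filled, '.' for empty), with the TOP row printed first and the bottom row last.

Answer: .....
.....
.....
.....
.....
.....
.....
#..#.
#.##.
###..
###..
#....

Derivation:
Drop 1: L rot2 at col 0 lands with bottom-row=0; cleared 0 line(s) (total 0); column heights now [2 2 2 0 0], max=2
Drop 2: L rot1 at col 0 lands with bottom-row=2; cleared 0 line(s) (total 0); column heights now [5 3 2 0 0], max=5
Drop 3: Z rot1 at col 2 lands with bottom-row=2; cleared 0 line(s) (total 0); column heights now [5 3 4 5 0], max=5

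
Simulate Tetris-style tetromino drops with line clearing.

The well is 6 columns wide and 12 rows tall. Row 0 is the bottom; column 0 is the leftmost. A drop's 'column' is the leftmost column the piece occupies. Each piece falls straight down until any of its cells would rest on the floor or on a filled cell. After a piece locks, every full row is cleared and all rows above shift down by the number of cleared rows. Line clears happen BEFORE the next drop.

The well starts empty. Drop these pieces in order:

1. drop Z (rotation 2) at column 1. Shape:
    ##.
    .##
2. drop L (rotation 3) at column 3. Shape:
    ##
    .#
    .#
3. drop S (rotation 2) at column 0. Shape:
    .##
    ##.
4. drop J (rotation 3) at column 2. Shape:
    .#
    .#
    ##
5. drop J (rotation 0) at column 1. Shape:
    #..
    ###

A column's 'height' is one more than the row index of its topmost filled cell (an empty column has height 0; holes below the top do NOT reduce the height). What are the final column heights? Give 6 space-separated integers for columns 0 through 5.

Drop 1: Z rot2 at col 1 lands with bottom-row=0; cleared 0 line(s) (total 0); column heights now [0 2 2 1 0 0], max=2
Drop 2: L rot3 at col 3 lands with bottom-row=0; cleared 0 line(s) (total 0); column heights now [0 2 2 3 3 0], max=3
Drop 3: S rot2 at col 0 lands with bottom-row=2; cleared 0 line(s) (total 0); column heights now [3 4 4 3 3 0], max=4
Drop 4: J rot3 at col 2 lands with bottom-row=4; cleared 0 line(s) (total 0); column heights now [3 4 5 7 3 0], max=7
Drop 5: J rot0 at col 1 lands with bottom-row=7; cleared 0 line(s) (total 0); column heights now [3 9 8 8 3 0], max=9

Answer: 3 9 8 8 3 0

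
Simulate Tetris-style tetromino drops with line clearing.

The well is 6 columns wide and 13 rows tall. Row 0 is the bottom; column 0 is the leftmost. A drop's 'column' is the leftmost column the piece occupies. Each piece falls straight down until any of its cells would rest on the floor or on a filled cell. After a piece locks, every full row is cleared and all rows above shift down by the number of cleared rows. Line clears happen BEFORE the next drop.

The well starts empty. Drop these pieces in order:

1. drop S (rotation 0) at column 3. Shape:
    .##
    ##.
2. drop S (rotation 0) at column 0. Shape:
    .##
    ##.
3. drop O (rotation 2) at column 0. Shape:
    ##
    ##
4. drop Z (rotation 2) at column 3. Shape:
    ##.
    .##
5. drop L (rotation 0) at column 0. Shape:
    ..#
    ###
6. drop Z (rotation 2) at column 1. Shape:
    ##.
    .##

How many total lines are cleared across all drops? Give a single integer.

Drop 1: S rot0 at col 3 lands with bottom-row=0; cleared 0 line(s) (total 0); column heights now [0 0 0 1 2 2], max=2
Drop 2: S rot0 at col 0 lands with bottom-row=0; cleared 0 line(s) (total 0); column heights now [1 2 2 1 2 2], max=2
Drop 3: O rot2 at col 0 lands with bottom-row=2; cleared 0 line(s) (total 0); column heights now [4 4 2 1 2 2], max=4
Drop 4: Z rot2 at col 3 lands with bottom-row=2; cleared 0 line(s) (total 0); column heights now [4 4 2 4 4 3], max=4
Drop 5: L rot0 at col 0 lands with bottom-row=4; cleared 0 line(s) (total 0); column heights now [5 5 6 4 4 3], max=6
Drop 6: Z rot2 at col 1 lands with bottom-row=6; cleared 0 line(s) (total 0); column heights now [5 8 8 7 4 3], max=8

Answer: 0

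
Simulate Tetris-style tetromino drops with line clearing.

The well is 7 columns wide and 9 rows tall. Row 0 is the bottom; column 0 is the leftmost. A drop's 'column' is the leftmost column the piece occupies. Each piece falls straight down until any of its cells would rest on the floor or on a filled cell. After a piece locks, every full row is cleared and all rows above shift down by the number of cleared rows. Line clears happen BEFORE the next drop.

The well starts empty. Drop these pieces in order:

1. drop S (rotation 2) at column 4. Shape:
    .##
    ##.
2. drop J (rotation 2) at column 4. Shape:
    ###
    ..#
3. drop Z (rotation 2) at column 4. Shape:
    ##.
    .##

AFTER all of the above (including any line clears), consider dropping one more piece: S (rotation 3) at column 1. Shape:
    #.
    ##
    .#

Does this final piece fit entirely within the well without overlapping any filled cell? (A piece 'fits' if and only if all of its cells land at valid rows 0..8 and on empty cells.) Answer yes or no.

Answer: yes

Derivation:
Drop 1: S rot2 at col 4 lands with bottom-row=0; cleared 0 line(s) (total 0); column heights now [0 0 0 0 1 2 2], max=2
Drop 2: J rot2 at col 4 lands with bottom-row=2; cleared 0 line(s) (total 0); column heights now [0 0 0 0 4 4 4], max=4
Drop 3: Z rot2 at col 4 lands with bottom-row=4; cleared 0 line(s) (total 0); column heights now [0 0 0 0 6 6 5], max=6
Test piece S rot3 at col 1 (width 2): heights before test = [0 0 0 0 6 6 5]; fits = True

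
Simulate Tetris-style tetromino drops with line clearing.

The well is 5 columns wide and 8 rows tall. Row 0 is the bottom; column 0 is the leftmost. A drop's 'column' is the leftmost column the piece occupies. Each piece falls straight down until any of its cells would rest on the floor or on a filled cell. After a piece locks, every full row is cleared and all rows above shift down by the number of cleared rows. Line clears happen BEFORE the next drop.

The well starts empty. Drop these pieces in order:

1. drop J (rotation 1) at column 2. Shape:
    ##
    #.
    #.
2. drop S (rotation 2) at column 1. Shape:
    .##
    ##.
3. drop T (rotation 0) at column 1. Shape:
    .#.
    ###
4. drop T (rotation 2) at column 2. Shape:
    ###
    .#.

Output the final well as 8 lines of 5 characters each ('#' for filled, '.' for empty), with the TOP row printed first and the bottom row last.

Answer: ..###
..##.
.###.
..##.
.##..
..##.
..#..
..#..

Derivation:
Drop 1: J rot1 at col 2 lands with bottom-row=0; cleared 0 line(s) (total 0); column heights now [0 0 3 3 0], max=3
Drop 2: S rot2 at col 1 lands with bottom-row=3; cleared 0 line(s) (total 0); column heights now [0 4 5 5 0], max=5
Drop 3: T rot0 at col 1 lands with bottom-row=5; cleared 0 line(s) (total 0); column heights now [0 6 7 6 0], max=7
Drop 4: T rot2 at col 2 lands with bottom-row=6; cleared 0 line(s) (total 0); column heights now [0 6 8 8 8], max=8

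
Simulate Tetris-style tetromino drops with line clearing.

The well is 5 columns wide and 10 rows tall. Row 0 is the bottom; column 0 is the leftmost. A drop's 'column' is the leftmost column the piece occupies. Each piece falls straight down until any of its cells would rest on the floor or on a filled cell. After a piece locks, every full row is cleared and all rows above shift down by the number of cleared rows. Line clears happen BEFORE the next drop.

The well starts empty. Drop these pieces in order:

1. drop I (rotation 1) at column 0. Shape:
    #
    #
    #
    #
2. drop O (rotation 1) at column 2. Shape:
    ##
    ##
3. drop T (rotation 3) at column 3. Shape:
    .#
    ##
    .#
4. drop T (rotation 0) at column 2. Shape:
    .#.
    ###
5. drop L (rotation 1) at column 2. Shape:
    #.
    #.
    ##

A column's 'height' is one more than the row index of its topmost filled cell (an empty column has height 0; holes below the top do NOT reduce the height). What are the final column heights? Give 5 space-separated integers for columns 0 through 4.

Drop 1: I rot1 at col 0 lands with bottom-row=0; cleared 0 line(s) (total 0); column heights now [4 0 0 0 0], max=4
Drop 2: O rot1 at col 2 lands with bottom-row=0; cleared 0 line(s) (total 0); column heights now [4 0 2 2 0], max=4
Drop 3: T rot3 at col 3 lands with bottom-row=1; cleared 0 line(s) (total 0); column heights now [4 0 2 3 4], max=4
Drop 4: T rot0 at col 2 lands with bottom-row=4; cleared 0 line(s) (total 0); column heights now [4 0 5 6 5], max=6
Drop 5: L rot1 at col 2 lands with bottom-row=6; cleared 0 line(s) (total 0); column heights now [4 0 9 7 5], max=9

Answer: 4 0 9 7 5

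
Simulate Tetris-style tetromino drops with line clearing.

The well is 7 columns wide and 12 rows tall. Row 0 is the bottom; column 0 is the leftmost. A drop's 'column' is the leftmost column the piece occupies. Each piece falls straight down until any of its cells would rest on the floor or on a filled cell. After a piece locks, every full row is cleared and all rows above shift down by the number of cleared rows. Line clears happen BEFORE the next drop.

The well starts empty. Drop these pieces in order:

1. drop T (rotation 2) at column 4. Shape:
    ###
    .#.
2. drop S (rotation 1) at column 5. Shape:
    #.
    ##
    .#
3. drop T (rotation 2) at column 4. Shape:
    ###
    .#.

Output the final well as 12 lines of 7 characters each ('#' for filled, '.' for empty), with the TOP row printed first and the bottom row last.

Drop 1: T rot2 at col 4 lands with bottom-row=0; cleared 0 line(s) (total 0); column heights now [0 0 0 0 2 2 2], max=2
Drop 2: S rot1 at col 5 lands with bottom-row=2; cleared 0 line(s) (total 0); column heights now [0 0 0 0 2 5 4], max=5
Drop 3: T rot2 at col 4 lands with bottom-row=5; cleared 0 line(s) (total 0); column heights now [0 0 0 0 7 7 7], max=7

Answer: .......
.......
.......
.......
.......
....###
.....#.
.....#.
.....##
......#
....###
.....#.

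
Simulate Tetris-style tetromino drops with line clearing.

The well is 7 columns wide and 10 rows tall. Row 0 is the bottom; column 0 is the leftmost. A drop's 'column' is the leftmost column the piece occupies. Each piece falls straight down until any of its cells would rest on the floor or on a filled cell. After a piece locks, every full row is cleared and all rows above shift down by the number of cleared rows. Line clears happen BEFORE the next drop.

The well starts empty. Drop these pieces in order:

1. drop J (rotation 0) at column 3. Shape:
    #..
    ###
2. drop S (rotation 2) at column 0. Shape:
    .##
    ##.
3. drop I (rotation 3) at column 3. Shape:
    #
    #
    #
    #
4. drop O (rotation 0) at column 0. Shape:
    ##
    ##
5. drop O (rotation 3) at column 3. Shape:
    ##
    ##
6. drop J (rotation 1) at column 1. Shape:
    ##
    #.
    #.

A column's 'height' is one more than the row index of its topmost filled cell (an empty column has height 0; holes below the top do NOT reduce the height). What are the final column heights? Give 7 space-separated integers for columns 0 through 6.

Answer: 4 7 7 8 8 1 0

Derivation:
Drop 1: J rot0 at col 3 lands with bottom-row=0; cleared 0 line(s) (total 0); column heights now [0 0 0 2 1 1 0], max=2
Drop 2: S rot2 at col 0 lands with bottom-row=0; cleared 0 line(s) (total 0); column heights now [1 2 2 2 1 1 0], max=2
Drop 3: I rot3 at col 3 lands with bottom-row=2; cleared 0 line(s) (total 0); column heights now [1 2 2 6 1 1 0], max=6
Drop 4: O rot0 at col 0 lands with bottom-row=2; cleared 0 line(s) (total 0); column heights now [4 4 2 6 1 1 0], max=6
Drop 5: O rot3 at col 3 lands with bottom-row=6; cleared 0 line(s) (total 0); column heights now [4 4 2 8 8 1 0], max=8
Drop 6: J rot1 at col 1 lands with bottom-row=4; cleared 0 line(s) (total 0); column heights now [4 7 7 8 8 1 0], max=8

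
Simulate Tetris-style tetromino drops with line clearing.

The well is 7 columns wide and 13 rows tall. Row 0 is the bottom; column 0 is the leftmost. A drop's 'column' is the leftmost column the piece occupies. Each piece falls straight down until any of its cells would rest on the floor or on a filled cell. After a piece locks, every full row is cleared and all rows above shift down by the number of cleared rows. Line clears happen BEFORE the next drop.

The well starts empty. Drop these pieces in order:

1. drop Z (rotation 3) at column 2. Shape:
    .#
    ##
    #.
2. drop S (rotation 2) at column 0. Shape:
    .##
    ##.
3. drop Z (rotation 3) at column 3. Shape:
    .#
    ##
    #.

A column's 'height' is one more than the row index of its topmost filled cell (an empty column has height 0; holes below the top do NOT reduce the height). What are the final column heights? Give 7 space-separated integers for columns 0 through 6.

Answer: 2 3 3 5 6 0 0

Derivation:
Drop 1: Z rot3 at col 2 lands with bottom-row=0; cleared 0 line(s) (total 0); column heights now [0 0 2 3 0 0 0], max=3
Drop 2: S rot2 at col 0 lands with bottom-row=1; cleared 0 line(s) (total 0); column heights now [2 3 3 3 0 0 0], max=3
Drop 3: Z rot3 at col 3 lands with bottom-row=3; cleared 0 line(s) (total 0); column heights now [2 3 3 5 6 0 0], max=6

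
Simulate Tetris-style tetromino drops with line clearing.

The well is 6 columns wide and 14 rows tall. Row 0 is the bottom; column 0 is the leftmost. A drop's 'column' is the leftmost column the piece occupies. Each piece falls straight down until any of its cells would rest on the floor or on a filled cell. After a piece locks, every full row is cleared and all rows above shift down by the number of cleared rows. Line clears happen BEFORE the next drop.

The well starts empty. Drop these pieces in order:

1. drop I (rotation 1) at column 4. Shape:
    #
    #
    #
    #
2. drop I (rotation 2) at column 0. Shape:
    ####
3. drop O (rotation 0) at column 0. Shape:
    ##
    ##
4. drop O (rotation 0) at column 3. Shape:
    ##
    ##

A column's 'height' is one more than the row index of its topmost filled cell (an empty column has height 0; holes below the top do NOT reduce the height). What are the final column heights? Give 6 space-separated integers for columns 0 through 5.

Drop 1: I rot1 at col 4 lands with bottom-row=0; cleared 0 line(s) (total 0); column heights now [0 0 0 0 4 0], max=4
Drop 2: I rot2 at col 0 lands with bottom-row=0; cleared 0 line(s) (total 0); column heights now [1 1 1 1 4 0], max=4
Drop 3: O rot0 at col 0 lands with bottom-row=1; cleared 0 line(s) (total 0); column heights now [3 3 1 1 4 0], max=4
Drop 4: O rot0 at col 3 lands with bottom-row=4; cleared 0 line(s) (total 0); column heights now [3 3 1 6 6 0], max=6

Answer: 3 3 1 6 6 0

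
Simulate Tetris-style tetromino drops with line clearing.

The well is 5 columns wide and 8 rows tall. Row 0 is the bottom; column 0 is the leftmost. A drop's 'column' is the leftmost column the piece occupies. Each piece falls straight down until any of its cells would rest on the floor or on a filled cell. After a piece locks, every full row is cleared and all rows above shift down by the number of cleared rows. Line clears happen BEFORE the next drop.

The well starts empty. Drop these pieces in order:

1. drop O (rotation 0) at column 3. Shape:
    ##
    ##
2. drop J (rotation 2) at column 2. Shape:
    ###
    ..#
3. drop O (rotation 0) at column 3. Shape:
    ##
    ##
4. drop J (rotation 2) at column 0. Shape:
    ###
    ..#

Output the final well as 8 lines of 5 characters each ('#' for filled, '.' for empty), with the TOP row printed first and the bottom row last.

Answer: .....
.....
.....
..###
..###
....#
...##
...##

Derivation:
Drop 1: O rot0 at col 3 lands with bottom-row=0; cleared 0 line(s) (total 0); column heights now [0 0 0 2 2], max=2
Drop 2: J rot2 at col 2 lands with bottom-row=2; cleared 0 line(s) (total 0); column heights now [0 0 4 4 4], max=4
Drop 3: O rot0 at col 3 lands with bottom-row=4; cleared 0 line(s) (total 0); column heights now [0 0 4 6 6], max=6
Drop 4: J rot2 at col 0 lands with bottom-row=4; cleared 1 line(s) (total 1); column heights now [0 0 5 5 5], max=5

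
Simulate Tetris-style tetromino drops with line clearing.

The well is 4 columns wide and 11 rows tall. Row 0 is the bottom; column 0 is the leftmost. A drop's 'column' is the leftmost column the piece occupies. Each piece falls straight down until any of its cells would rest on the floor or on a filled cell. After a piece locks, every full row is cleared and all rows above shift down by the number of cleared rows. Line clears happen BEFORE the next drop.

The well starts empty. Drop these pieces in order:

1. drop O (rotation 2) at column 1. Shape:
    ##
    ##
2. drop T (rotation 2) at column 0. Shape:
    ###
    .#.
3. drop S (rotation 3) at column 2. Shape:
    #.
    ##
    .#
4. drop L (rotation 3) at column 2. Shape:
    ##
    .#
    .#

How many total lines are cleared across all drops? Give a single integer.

Drop 1: O rot2 at col 1 lands with bottom-row=0; cleared 0 line(s) (total 0); column heights now [0 2 2 0], max=2
Drop 2: T rot2 at col 0 lands with bottom-row=2; cleared 0 line(s) (total 0); column heights now [4 4 4 0], max=4
Drop 3: S rot3 at col 2 lands with bottom-row=3; cleared 1 line(s) (total 1); column heights now [0 3 5 4], max=5
Drop 4: L rot3 at col 2 lands with bottom-row=4; cleared 0 line(s) (total 1); column heights now [0 3 7 7], max=7

Answer: 1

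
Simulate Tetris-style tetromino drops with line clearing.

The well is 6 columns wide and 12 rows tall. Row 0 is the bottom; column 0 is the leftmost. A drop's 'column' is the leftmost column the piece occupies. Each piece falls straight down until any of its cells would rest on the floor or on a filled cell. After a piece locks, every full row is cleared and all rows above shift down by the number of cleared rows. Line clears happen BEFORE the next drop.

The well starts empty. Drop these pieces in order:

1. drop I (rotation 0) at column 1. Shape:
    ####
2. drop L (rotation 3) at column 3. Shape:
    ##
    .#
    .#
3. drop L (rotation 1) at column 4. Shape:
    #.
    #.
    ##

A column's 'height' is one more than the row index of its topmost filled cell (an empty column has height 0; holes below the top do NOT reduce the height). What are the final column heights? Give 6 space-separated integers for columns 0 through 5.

Answer: 0 1 1 4 7 5

Derivation:
Drop 1: I rot0 at col 1 lands with bottom-row=0; cleared 0 line(s) (total 0); column heights now [0 1 1 1 1 0], max=1
Drop 2: L rot3 at col 3 lands with bottom-row=1; cleared 0 line(s) (total 0); column heights now [0 1 1 4 4 0], max=4
Drop 3: L rot1 at col 4 lands with bottom-row=4; cleared 0 line(s) (total 0); column heights now [0 1 1 4 7 5], max=7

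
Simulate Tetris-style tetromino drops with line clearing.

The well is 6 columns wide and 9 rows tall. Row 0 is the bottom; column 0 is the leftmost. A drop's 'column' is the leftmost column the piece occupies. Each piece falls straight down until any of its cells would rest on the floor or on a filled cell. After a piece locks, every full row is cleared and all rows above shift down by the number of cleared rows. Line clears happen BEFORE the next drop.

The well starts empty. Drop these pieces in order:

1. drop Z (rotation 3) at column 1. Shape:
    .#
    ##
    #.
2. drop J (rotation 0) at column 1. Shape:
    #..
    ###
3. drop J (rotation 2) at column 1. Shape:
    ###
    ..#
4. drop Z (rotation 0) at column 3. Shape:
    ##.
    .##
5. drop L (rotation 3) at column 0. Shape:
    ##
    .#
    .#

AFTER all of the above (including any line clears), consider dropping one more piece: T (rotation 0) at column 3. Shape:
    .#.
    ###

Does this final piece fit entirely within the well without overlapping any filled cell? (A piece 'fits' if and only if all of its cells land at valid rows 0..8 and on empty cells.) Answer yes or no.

Drop 1: Z rot3 at col 1 lands with bottom-row=0; cleared 0 line(s) (total 0); column heights now [0 2 3 0 0 0], max=3
Drop 2: J rot0 at col 1 lands with bottom-row=3; cleared 0 line(s) (total 0); column heights now [0 5 4 4 0 0], max=5
Drop 3: J rot2 at col 1 lands with bottom-row=4; cleared 0 line(s) (total 0); column heights now [0 6 6 6 0 0], max=6
Drop 4: Z rot0 at col 3 lands with bottom-row=5; cleared 0 line(s) (total 0); column heights now [0 6 6 7 7 6], max=7
Drop 5: L rot3 at col 0 lands with bottom-row=6; cleared 0 line(s) (total 0); column heights now [9 9 6 7 7 6], max=9
Test piece T rot0 at col 3 (width 3): heights before test = [9 9 6 7 7 6]; fits = True

Answer: yes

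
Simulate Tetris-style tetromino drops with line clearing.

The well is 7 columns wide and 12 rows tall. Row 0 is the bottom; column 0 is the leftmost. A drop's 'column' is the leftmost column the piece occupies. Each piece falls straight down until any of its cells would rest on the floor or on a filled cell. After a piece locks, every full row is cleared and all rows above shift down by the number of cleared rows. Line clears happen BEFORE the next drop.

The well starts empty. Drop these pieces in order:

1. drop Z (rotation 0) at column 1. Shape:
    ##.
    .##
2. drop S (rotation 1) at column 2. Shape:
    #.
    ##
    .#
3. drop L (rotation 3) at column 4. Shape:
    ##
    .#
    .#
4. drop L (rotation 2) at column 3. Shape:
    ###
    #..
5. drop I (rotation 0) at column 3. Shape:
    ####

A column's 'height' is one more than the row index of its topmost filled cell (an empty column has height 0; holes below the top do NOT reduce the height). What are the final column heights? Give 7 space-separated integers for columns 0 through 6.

Answer: 0 2 4 6 6 6 6

Derivation:
Drop 1: Z rot0 at col 1 lands with bottom-row=0; cleared 0 line(s) (total 0); column heights now [0 2 2 1 0 0 0], max=2
Drop 2: S rot1 at col 2 lands with bottom-row=1; cleared 0 line(s) (total 0); column heights now [0 2 4 3 0 0 0], max=4
Drop 3: L rot3 at col 4 lands with bottom-row=0; cleared 0 line(s) (total 0); column heights now [0 2 4 3 3 3 0], max=4
Drop 4: L rot2 at col 3 lands with bottom-row=3; cleared 0 line(s) (total 0); column heights now [0 2 4 5 5 5 0], max=5
Drop 5: I rot0 at col 3 lands with bottom-row=5; cleared 0 line(s) (total 0); column heights now [0 2 4 6 6 6 6], max=6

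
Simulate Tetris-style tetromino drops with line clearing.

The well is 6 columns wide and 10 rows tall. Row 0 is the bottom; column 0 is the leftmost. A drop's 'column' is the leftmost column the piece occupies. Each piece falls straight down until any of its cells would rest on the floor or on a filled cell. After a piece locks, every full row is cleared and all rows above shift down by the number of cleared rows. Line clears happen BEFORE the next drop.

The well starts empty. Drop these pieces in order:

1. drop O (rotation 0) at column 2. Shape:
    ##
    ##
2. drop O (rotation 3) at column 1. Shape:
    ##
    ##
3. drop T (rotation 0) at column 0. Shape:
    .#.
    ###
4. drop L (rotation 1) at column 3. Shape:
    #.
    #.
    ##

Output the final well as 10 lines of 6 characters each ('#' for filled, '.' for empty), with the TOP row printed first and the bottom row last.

Answer: ......
......
......
......
.#....
####..
.###..
.####.
..##..
..##..

Derivation:
Drop 1: O rot0 at col 2 lands with bottom-row=0; cleared 0 line(s) (total 0); column heights now [0 0 2 2 0 0], max=2
Drop 2: O rot3 at col 1 lands with bottom-row=2; cleared 0 line(s) (total 0); column heights now [0 4 4 2 0 0], max=4
Drop 3: T rot0 at col 0 lands with bottom-row=4; cleared 0 line(s) (total 0); column heights now [5 6 5 2 0 0], max=6
Drop 4: L rot1 at col 3 lands with bottom-row=2; cleared 0 line(s) (total 0); column heights now [5 6 5 5 3 0], max=6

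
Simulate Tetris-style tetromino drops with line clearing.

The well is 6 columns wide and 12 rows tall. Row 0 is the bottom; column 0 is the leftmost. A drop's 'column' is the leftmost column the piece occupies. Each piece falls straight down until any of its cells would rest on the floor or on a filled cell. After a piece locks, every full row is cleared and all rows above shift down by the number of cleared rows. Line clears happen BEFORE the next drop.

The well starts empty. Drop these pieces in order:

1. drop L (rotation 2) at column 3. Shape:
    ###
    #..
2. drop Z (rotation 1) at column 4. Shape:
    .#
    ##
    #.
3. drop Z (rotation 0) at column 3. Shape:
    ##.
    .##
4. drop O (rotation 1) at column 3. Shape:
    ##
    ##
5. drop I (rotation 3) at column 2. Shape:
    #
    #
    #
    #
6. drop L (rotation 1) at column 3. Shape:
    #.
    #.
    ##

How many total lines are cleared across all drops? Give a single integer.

Drop 1: L rot2 at col 3 lands with bottom-row=0; cleared 0 line(s) (total 0); column heights now [0 0 0 2 2 2], max=2
Drop 2: Z rot1 at col 4 lands with bottom-row=2; cleared 0 line(s) (total 0); column heights now [0 0 0 2 4 5], max=5
Drop 3: Z rot0 at col 3 lands with bottom-row=5; cleared 0 line(s) (total 0); column heights now [0 0 0 7 7 6], max=7
Drop 4: O rot1 at col 3 lands with bottom-row=7; cleared 0 line(s) (total 0); column heights now [0 0 0 9 9 6], max=9
Drop 5: I rot3 at col 2 lands with bottom-row=0; cleared 0 line(s) (total 0); column heights now [0 0 4 9 9 6], max=9
Drop 6: L rot1 at col 3 lands with bottom-row=9; cleared 0 line(s) (total 0); column heights now [0 0 4 12 10 6], max=12

Answer: 0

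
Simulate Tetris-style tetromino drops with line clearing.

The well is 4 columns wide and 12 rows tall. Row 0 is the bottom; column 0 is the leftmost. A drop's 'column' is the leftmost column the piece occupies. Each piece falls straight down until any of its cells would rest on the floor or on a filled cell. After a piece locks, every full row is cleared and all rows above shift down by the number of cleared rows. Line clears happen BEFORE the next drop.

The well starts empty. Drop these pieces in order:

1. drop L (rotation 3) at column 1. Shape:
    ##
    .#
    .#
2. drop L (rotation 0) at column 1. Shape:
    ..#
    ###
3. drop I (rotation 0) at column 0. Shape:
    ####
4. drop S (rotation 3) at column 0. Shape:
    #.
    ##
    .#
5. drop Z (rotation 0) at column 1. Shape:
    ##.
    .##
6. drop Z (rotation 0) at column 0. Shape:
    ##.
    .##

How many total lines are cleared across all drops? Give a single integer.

Answer: 2

Derivation:
Drop 1: L rot3 at col 1 lands with bottom-row=0; cleared 0 line(s) (total 0); column heights now [0 3 3 0], max=3
Drop 2: L rot0 at col 1 lands with bottom-row=3; cleared 0 line(s) (total 0); column heights now [0 4 4 5], max=5
Drop 3: I rot0 at col 0 lands with bottom-row=5; cleared 1 line(s) (total 1); column heights now [0 4 4 5], max=5
Drop 4: S rot3 at col 0 lands with bottom-row=4; cleared 0 line(s) (total 1); column heights now [7 6 4 5], max=7
Drop 5: Z rot0 at col 1 lands with bottom-row=5; cleared 1 line(s) (total 2); column heights now [6 6 6 5], max=6
Drop 6: Z rot0 at col 0 lands with bottom-row=6; cleared 0 line(s) (total 2); column heights now [8 8 7 5], max=8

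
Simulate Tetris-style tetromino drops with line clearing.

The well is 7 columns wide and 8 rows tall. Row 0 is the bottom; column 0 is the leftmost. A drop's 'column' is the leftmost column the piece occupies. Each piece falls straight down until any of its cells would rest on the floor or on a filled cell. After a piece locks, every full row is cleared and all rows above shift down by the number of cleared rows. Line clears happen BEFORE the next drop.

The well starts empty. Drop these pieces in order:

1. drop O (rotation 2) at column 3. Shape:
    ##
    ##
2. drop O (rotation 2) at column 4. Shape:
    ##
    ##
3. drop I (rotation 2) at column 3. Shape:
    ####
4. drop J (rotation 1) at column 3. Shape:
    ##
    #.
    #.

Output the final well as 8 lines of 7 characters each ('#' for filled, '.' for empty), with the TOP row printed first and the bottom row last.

Answer: ...##..
...#...
...#...
...####
....##.
....##.
...##..
...##..

Derivation:
Drop 1: O rot2 at col 3 lands with bottom-row=0; cleared 0 line(s) (total 0); column heights now [0 0 0 2 2 0 0], max=2
Drop 2: O rot2 at col 4 lands with bottom-row=2; cleared 0 line(s) (total 0); column heights now [0 0 0 2 4 4 0], max=4
Drop 3: I rot2 at col 3 lands with bottom-row=4; cleared 0 line(s) (total 0); column heights now [0 0 0 5 5 5 5], max=5
Drop 4: J rot1 at col 3 lands with bottom-row=5; cleared 0 line(s) (total 0); column heights now [0 0 0 8 8 5 5], max=8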